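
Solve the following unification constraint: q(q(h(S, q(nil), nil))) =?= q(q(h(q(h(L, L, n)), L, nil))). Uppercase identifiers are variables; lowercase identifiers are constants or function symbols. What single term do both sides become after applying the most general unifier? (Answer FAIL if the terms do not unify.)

q(q(h(q(h(q(nil), q(nil), n)), q(nil), nil)))

Decompose q/1: q(h(S, q(nil), nil)) =?= q(h(q(h(L, L, n)), L, nil)).
Decompose q/1: h(S, q(nil), nil) =?= h(q(h(L, L, n)), L, nil).
Decompose h/3: S =?= q(h(L, L, n)),  q(nil) =?= L,  nil =?= nil.
Bind S := q(h(L, L, n)); no other remaining equation mentions S.
Bind L := q(nil); no other remaining equation mentions L. Substituting into the earlier binding gives S := q(h(q(nil), q(nil), n)).
Delete trivial equation nil =?= nil.
Applying the MGU to either side gives q(q(h(q(h(q(nil), q(nil), n)), q(nil), nil))).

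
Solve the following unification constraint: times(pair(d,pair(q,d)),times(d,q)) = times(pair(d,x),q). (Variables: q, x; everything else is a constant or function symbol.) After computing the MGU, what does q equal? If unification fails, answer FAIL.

Decompose times/2: pair(d,pair(q,d)) = pair(d,x),  times(d,q) = q.
Decompose pair/2: d = d,  pair(q,d) = x.
Delete trivial equation d = d.
Bind x := pair(q,d); no other remaining equation mentions x.
Occurs check fails: q occurs in times(d,q); the equation q = times(d,q) has no finite solution.

FAIL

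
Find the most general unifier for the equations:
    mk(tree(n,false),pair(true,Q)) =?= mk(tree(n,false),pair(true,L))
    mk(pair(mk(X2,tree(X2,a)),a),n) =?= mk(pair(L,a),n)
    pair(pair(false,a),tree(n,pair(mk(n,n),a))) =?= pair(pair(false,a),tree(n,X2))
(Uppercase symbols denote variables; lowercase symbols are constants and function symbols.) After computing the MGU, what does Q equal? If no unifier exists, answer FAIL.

mk(pair(mk(n,n),a),tree(pair(mk(n,n),a),a))

Decompose mk/2: tree(n,false) =?= tree(n,false),  pair(true,Q) =?= pair(true,L).
Delete trivial equation tree(n,false) =?= tree(n,false).
Decompose pair/2: true =?= true,  Q =?= L.
Delete trivial equation true =?= true.
Bind Q := L; no other remaining equation mentions Q.
Decompose mk/2: pair(mk(X2,tree(X2,a)),a) =?= pair(L,a),  n =?= n.
Decompose pair/2: mk(X2,tree(X2,a)) =?= L,  a =?= a.
Bind L := mk(X2,tree(X2,a)); no other remaining equation mentions L. Substituting into the earlier binding gives Q := mk(X2,tree(X2,a)).
Delete trivial equation a =?= a.
Delete trivial equation n =?= n.
Decompose pair/2: pair(false,a) =?= pair(false,a),  tree(n,pair(mk(n,n),a)) =?= tree(n,X2).
Delete trivial equation pair(false,a) =?= pair(false,a).
Decompose tree/2: n =?= n,  pair(mk(n,n),a) =?= X2.
Delete trivial equation n =?= n.
Bind X2 := pair(mk(n,n),a). Substituting into the earlier bindings gives Q := mk(pair(mk(n,n),a),tree(pair(mk(n,n),a),a)), L := mk(pair(mk(n,n),a),tree(pair(mk(n,n),a),a)).
MGU = { Q := mk(pair(mk(n,n),a),tree(pair(mk(n,n),a),a)), L := mk(pair(mk(n,n),a),tree(pair(mk(n,n),a),a)), X2 := pair(mk(n,n),a) }, so Q := mk(pair(mk(n,n),a),tree(pair(mk(n,n),a),a)).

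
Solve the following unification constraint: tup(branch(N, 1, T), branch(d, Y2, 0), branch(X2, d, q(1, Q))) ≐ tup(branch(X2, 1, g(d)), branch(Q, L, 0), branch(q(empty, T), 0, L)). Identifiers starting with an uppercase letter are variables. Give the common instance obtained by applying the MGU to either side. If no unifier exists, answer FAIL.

FAIL

Decompose tup/3: branch(N, 1, T) ≐ branch(X2, 1, g(d)),  branch(d, Y2, 0) ≐ branch(Q, L, 0),  branch(X2, d, q(1, Q)) ≐ branch(q(empty, T), 0, L).
Decompose branch/3: N ≐ X2,  1 ≐ 1,  T ≐ g(d).
Bind N := X2; no other remaining equation mentions N.
Delete trivial equation 1 ≐ 1.
Bind T := g(d); substituting into the one remaining equation that mentions T gives: branch(X2, d, q(1, Q)) ≐ branch(q(empty, g(d)), 0, L).
Decompose branch/3: d ≐ Q,  Y2 ≐ L,  0 ≐ 0.
Bind Q := d; substituting into the one remaining equation that mentions Q gives: branch(X2, d, q(1, d)) ≐ branch(q(empty, g(d)), 0, L).
Bind Y2 := L; no other remaining equation mentions Y2.
Delete trivial equation 0 ≐ 0.
Decompose branch/3: X2 ≐ q(empty, g(d)),  d ≐ 0,  q(1, d) ≐ L.
Bind X2 := q(empty, g(d)); no other remaining equation mentions X2. Substituting into the earlier binding gives N := q(empty, g(d)).
Clash: constants d and 0 differ; no unifier exists.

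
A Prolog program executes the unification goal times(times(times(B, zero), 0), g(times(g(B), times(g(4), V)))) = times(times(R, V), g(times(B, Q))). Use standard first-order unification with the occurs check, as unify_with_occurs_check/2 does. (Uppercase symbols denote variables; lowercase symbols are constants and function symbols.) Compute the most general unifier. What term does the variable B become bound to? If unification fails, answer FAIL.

FAIL

Decompose times/2: times(times(B, zero), 0) = times(R, V),  g(times(g(B), times(g(4), V))) = g(times(B, Q)).
Decompose times/2: times(B, zero) = R,  0 = V.
Bind R := times(B, zero); no other remaining equation mentions R.
Bind V := 0; substituting into the remaining equation gives: g(times(g(B), times(g(4), 0))) = g(times(B, Q)).
Decompose g/1: times(g(B), times(g(4), 0)) = times(B, Q).
Decompose times/2: g(B) = B,  times(g(4), 0) = Q.
Occurs check fails: B occurs in g(B); the equation B = g(B) has no finite solution.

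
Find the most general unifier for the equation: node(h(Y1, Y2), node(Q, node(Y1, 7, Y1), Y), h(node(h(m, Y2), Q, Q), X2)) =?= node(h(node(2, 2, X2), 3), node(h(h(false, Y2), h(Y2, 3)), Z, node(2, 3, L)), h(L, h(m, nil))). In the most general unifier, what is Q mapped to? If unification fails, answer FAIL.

Decompose node/3: h(Y1, Y2) =?= h(node(2, 2, X2), 3),  node(Q, node(Y1, 7, Y1), Y) =?= node(h(h(false, Y2), h(Y2, 3)), Z, node(2, 3, L)),  h(node(h(m, Y2), Q, Q), X2) =?= h(L, h(m, nil)).
Decompose h/2: Y1 =?= node(2, 2, X2),  Y2 =?= 3.
Bind Y1 := node(2, 2, X2); substituting into the one remaining equation that mentions Y1 gives: node(Q, node(node(2, 2, X2), 7, node(2, 2, X2)), Y) =?= node(h(h(false, Y2), h(Y2, 3)), Z, node(2, 3, L)).
Bind Y2 := 3; substituting into the remaining equations gives: node(Q, node(node(2, 2, X2), 7, node(2, 2, X2)), Y) =?= node(h(h(false, 3), h(3, 3)), Z, node(2, 3, L)),  h(node(h(m, 3), Q, Q), X2) =?= h(L, h(m, nil)).
Decompose node/3: Q =?= h(h(false, 3), h(3, 3)),  node(node(2, 2, X2), 7, node(2, 2, X2)) =?= Z,  Y =?= node(2, 3, L).
Bind Q := h(h(false, 3), h(3, 3)); substituting into the one remaining equation that mentions Q gives: h(node(h(m, 3), h(h(false, 3), h(3, 3)), h(h(false, 3), h(3, 3))), X2) =?= h(L, h(m, nil)).
Bind Z := node(node(2, 2, X2), 7, node(2, 2, X2)); no other remaining equation mentions Z.
Bind Y := node(2, 3, L); no other remaining equation mentions Y.
Decompose h/2: node(h(m, 3), h(h(false, 3), h(3, 3)), h(h(false, 3), h(3, 3))) =?= L,  X2 =?= h(m, nil).
Bind L := node(h(m, 3), h(h(false, 3), h(3, 3)), h(h(false, 3), h(3, 3))); no other remaining equation mentions L. Substituting into the earlier binding gives Y := node(2, 3, node(h(m, 3), h(h(false, 3), h(3, 3)), h(h(false, 3), h(3, 3)))).
Bind X2 := h(m, nil). Substituting into the earlier bindings gives Y1 := node(2, 2, h(m, nil)), Z := node(node(2, 2, h(m, nil)), 7, node(2, 2, h(m, nil))).
MGU = { Y1 -> node(2, 2, h(m, nil)), Y2 -> 3, Q -> h(h(false, 3), h(3, 3)), Z -> node(node(2, 2, h(m, nil)), 7, node(2, 2, h(m, nil))), Y -> node(2, 3, node(h(m, 3), h(h(false, 3), h(3, 3)), h(h(false, 3), h(3, 3)))), L -> node(h(m, 3), h(h(false, 3), h(3, 3)), h(h(false, 3), h(3, 3))), X2 -> h(m, nil) }, so Q -> h(h(false, 3), h(3, 3)).

h(h(false, 3), h(3, 3))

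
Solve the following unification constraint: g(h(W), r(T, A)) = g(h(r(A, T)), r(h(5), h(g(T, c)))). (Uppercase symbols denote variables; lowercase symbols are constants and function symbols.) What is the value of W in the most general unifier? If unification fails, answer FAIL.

r(h(g(h(5), c)), h(5))

Decompose g/2: h(W) = h(r(A, T)),  r(T, A) = r(h(5), h(g(T, c))).
Decompose h/1: W = r(A, T).
Bind W := r(A, T); no other remaining equation mentions W.
Decompose r/2: T = h(5),  A = h(g(T, c)).
Bind T := h(5); substituting into the remaining equation gives: A = h(g(h(5), c)). Substituting into the earlier binding gives W := r(A, h(5)).
Bind A := h(g(h(5), c)). Substituting into the earlier binding gives W := r(h(g(h(5), c)), h(5)).
MGU = { W -> r(h(g(h(5), c)), h(5)), T -> h(5), A -> h(g(h(5), c)) }, so W -> r(h(g(h(5), c)), h(5)).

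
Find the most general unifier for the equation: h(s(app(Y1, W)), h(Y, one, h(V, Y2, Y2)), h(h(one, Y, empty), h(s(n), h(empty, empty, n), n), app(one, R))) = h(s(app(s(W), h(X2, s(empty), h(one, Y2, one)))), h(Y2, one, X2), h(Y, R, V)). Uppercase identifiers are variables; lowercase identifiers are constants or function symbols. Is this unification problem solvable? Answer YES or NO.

NO

Decompose h/3: s(app(Y1, W)) = s(app(s(W), h(X2, s(empty), h(one, Y2, one)))),  h(Y, one, h(V, Y2, Y2)) = h(Y2, one, X2),  h(h(one, Y, empty), h(s(n), h(empty, empty, n), n), app(one, R)) = h(Y, R, V).
Decompose s/1: app(Y1, W) = app(s(W), h(X2, s(empty), h(one, Y2, one))).
Decompose app/2: Y1 = s(W),  W = h(X2, s(empty), h(one, Y2, one)).
Bind Y1 := s(W); no other remaining equation mentions Y1.
Bind W := h(X2, s(empty), h(one, Y2, one)); no other remaining equation mentions W. Substituting into the earlier binding gives Y1 := s(h(X2, s(empty), h(one, Y2, one))).
Decompose h/3: Y = Y2,  one = one,  h(V, Y2, Y2) = X2.
Bind Y := Y2; substituting into the one remaining equation that mentions Y gives: h(h(one, Y2, empty), h(s(n), h(empty, empty, n), n), app(one, R)) = h(Y2, R, V).
Delete trivial equation one = one.
Bind X2 := h(V, Y2, Y2); no other remaining equation mentions X2. Substituting into the earlier bindings gives Y1 := s(h(h(V, Y2, Y2), s(empty), h(one, Y2, one))), W := h(h(V, Y2, Y2), s(empty), h(one, Y2, one)).
Decompose h/3: h(one, Y2, empty) = Y2,  h(s(n), h(empty, empty, n), n) = R,  app(one, R) = V.
Occurs check fails: Y2 occurs in h(one, Y2, empty); the equation Y2 = h(one, Y2, empty) has no finite solution.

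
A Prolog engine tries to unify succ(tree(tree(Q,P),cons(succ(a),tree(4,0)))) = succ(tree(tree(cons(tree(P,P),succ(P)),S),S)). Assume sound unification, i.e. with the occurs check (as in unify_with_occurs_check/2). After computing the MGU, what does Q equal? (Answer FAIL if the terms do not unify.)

Decompose succ/1: tree(tree(Q,P),cons(succ(a),tree(4,0))) = tree(tree(cons(tree(P,P),succ(P)),S),S).
Decompose tree/2: tree(Q,P) = tree(cons(tree(P,P),succ(P)),S),  cons(succ(a),tree(4,0)) = S.
Decompose tree/2: Q = cons(tree(P,P),succ(P)),  P = S.
Bind Q := cons(tree(P,P),succ(P)); no other remaining equation mentions Q.
Bind P := S; no other remaining equation mentions P. Substituting into the earlier binding gives Q := cons(tree(S,S),succ(S)).
Bind S := cons(succ(a),tree(4,0)). Substituting into the earlier bindings gives Q := cons(tree(cons(succ(a),tree(4,0)),cons(succ(a),tree(4,0))),succ(cons(succ(a),tree(4,0)))), P := cons(succ(a),tree(4,0)).
MGU = { Q ↦ cons(tree(cons(succ(a),tree(4,0)),cons(succ(a),tree(4,0))),succ(cons(succ(a),tree(4,0)))), P ↦ cons(succ(a),tree(4,0)), S ↦ cons(succ(a),tree(4,0)) }, so Q ↦ cons(tree(cons(succ(a),tree(4,0)),cons(succ(a),tree(4,0))),succ(cons(succ(a),tree(4,0)))).

cons(tree(cons(succ(a),tree(4,0)),cons(succ(a),tree(4,0))),succ(cons(succ(a),tree(4,0))))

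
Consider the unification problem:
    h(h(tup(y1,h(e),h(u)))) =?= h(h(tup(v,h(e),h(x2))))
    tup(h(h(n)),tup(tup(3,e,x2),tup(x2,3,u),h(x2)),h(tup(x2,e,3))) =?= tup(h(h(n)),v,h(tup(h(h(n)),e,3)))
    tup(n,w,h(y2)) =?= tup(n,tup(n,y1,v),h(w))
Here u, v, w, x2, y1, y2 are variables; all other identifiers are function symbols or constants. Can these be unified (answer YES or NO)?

YES

Decompose h/1: h(tup(y1,h(e),h(u))) =?= h(tup(v,h(e),h(x2))).
Decompose h/1: tup(y1,h(e),h(u)) =?= tup(v,h(e),h(x2)).
Decompose tup/3: y1 =?= v,  h(e) =?= h(e),  h(u) =?= h(x2).
Bind y1 := v; substituting into the one remaining equation that mentions y1 gives: tup(n,w,h(y2)) =?= tup(n,tup(n,v,v),h(w)).
Delete trivial equation h(e) =?= h(e).
Decompose h/1: u =?= x2.
Bind u := x2; substituting into the one remaining equation that mentions u gives: tup(h(h(n)),tup(tup(3,e,x2),tup(x2,3,x2),h(x2)),h(tup(x2,e,3))) =?= tup(h(h(n)),v,h(tup(h(h(n)),e,3))).
Decompose tup/3: h(h(n)) =?= h(h(n)),  tup(tup(3,e,x2),tup(x2,3,x2),h(x2)) =?= v,  h(tup(x2,e,3)) =?= h(tup(h(h(n)),e,3)).
Delete trivial equation h(h(n)) =?= h(h(n)).
Bind v := tup(tup(3,e,x2),tup(x2,3,x2),h(x2)); substituting into the one remaining equation that mentions v gives: tup(n,w,h(y2)) =?= tup(n,tup(n,tup(tup(3,e,x2),tup(x2,3,x2),h(x2)),tup(tup(3,e,x2),tup(x2,3,x2),h(x2))),h(w)). Substituting into the earlier binding gives y1 := tup(tup(3,e,x2),tup(x2,3,x2),h(x2)).
Decompose h/1: tup(x2,e,3) =?= tup(h(h(n)),e,3).
Decompose tup/3: x2 =?= h(h(n)),  e =?= e,  3 =?= 3.
Bind x2 := h(h(n)); substituting into the one remaining equation that mentions x2 gives: tup(n,w,h(y2)) =?= tup(n,tup(n,tup(tup(3,e,h(h(n))),tup(h(h(n)),3,h(h(n))),h(h(h(n)))),tup(tup(3,e,h(h(n))),tup(h(h(n)),3,h(h(n))),h(h(h(n))))),h(w)). Substituting into the earlier bindings gives y1 := tup(tup(3,e,h(h(n))),tup(h(h(n)),3,h(h(n))),h(h(h(n)))), u := h(h(n)), v := tup(tup(3,e,h(h(n))),tup(h(h(n)),3,h(h(n))),h(h(h(n)))).
Delete trivial equation e =?= e.
Delete trivial equation 3 =?= 3.
Decompose tup/3: n =?= n,  w =?= tup(n,tup(tup(3,e,h(h(n))),tup(h(h(n)),3,h(h(n))),h(h(h(n)))),tup(tup(3,e,h(h(n))),tup(h(h(n)),3,h(h(n))),h(h(h(n))))),  h(y2) =?= h(w).
Delete trivial equation n =?= n.
Bind w := tup(n,tup(tup(3,e,h(h(n))),tup(h(h(n)),3,h(h(n))),h(h(h(n)))),tup(tup(3,e,h(h(n))),tup(h(h(n)),3,h(h(n))),h(h(h(n))))); substituting into the remaining equation gives: h(y2) =?= h(tup(n,tup(tup(3,e,h(h(n))),tup(h(h(n)),3,h(h(n))),h(h(h(n)))),tup(tup(3,e,h(h(n))),tup(h(h(n)),3,h(h(n))),h(h(h(n)))))).
Decompose h/1: y2 =?= tup(n,tup(tup(3,e,h(h(n))),tup(h(h(n)),3,h(h(n))),h(h(h(n)))),tup(tup(3,e,h(h(n))),tup(h(h(n)),3,h(h(n))),h(h(h(n))))).
Bind y2 := tup(n,tup(tup(3,e,h(h(n))),tup(h(h(n)),3,h(h(n))),h(h(h(n)))),tup(tup(3,e,h(h(n))),tup(h(h(n)),3,h(h(n))),h(h(h(n))))).
No equations remain and no clash or occurs-check failure arose, so a unifier exists.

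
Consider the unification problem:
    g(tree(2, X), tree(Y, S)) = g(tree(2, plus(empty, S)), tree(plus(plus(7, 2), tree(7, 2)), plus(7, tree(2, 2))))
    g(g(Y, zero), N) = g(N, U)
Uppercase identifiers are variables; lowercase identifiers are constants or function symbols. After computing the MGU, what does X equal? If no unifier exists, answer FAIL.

Decompose g/2: tree(2, X) = tree(2, plus(empty, S)),  tree(Y, S) = tree(plus(plus(7, 2), tree(7, 2)), plus(7, tree(2, 2))).
Decompose tree/2: 2 = 2,  X = plus(empty, S).
Delete trivial equation 2 = 2.
Bind X := plus(empty, S); no other remaining equation mentions X.
Decompose tree/2: Y = plus(plus(7, 2), tree(7, 2)),  S = plus(7, tree(2, 2)).
Bind Y := plus(plus(7, 2), tree(7, 2)); substituting into the one remaining equation that mentions Y gives: g(g(plus(plus(7, 2), tree(7, 2)), zero), N) = g(N, U).
Bind S := plus(7, tree(2, 2)); no other remaining equation mentions S. Substituting into the earlier binding gives X := plus(empty, plus(7, tree(2, 2))).
Decompose g/2: g(plus(plus(7, 2), tree(7, 2)), zero) = N,  N = U.
Bind N := g(plus(plus(7, 2), tree(7, 2)), zero); substituting into the remaining equation gives: g(plus(plus(7, 2), tree(7, 2)), zero) = U.
Bind U := g(plus(plus(7, 2), tree(7, 2)), zero).
MGU = { X -> plus(empty, plus(7, tree(2, 2))), Y -> plus(plus(7, 2), tree(7, 2)), S -> plus(7, tree(2, 2)), N -> g(plus(plus(7, 2), tree(7, 2)), zero), U -> g(plus(plus(7, 2), tree(7, 2)), zero) }, so X -> plus(empty, plus(7, tree(2, 2))).

plus(empty, plus(7, tree(2, 2)))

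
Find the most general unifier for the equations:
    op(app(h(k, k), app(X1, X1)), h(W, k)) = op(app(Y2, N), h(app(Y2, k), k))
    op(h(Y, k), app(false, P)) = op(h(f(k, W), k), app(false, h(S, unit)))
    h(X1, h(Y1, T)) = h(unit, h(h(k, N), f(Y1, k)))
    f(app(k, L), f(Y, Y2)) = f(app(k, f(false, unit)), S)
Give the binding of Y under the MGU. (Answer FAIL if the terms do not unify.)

f(k, app(h(k, k), k))

Decompose op/2: app(h(k, k), app(X1, X1)) = app(Y2, N),  h(W, k) = h(app(Y2, k), k).
Decompose app/2: h(k, k) = Y2,  app(X1, X1) = N.
Bind Y2 := h(k, k); substituting into the 2 remaining equations that mention Y2 gives: h(W, k) = h(app(h(k, k), k), k),  f(app(k, L), f(Y, h(k, k))) = f(app(k, f(false, unit)), S).
Bind N := app(X1, X1); substituting into the one remaining equation that mentions N gives: h(X1, h(Y1, T)) = h(unit, h(h(k, app(X1, X1)), f(Y1, k))).
Decompose h/2: W = app(h(k, k), k),  k = k.
Bind W := app(h(k, k), k); substituting into the one remaining equation that mentions W gives: op(h(Y, k), app(false, P)) = op(h(f(k, app(h(k, k), k)), k), app(false, h(S, unit))).
Delete trivial equation k = k.
Decompose op/2: h(Y, k) = h(f(k, app(h(k, k), k)), k),  app(false, P) = app(false, h(S, unit)).
Decompose h/2: Y = f(k, app(h(k, k), k)),  k = k.
Bind Y := f(k, app(h(k, k), k)); substituting into the one remaining equation that mentions Y gives: f(app(k, L), f(f(k, app(h(k, k), k)), h(k, k))) = f(app(k, f(false, unit)), S).
Delete trivial equation k = k.
Decompose app/2: false = false,  P = h(S, unit).
Delete trivial equation false = false.
Bind P := h(S, unit); no other remaining equation mentions P.
Decompose h/2: X1 = unit,  h(Y1, T) = h(h(k, app(X1, X1)), f(Y1, k)).
Bind X1 := unit; substituting into the one remaining equation that mentions X1 gives: h(Y1, T) = h(h(k, app(unit, unit)), f(Y1, k)). Substituting into the earlier binding gives N := app(unit, unit).
Decompose h/2: Y1 = h(k, app(unit, unit)),  T = f(Y1, k).
Bind Y1 := h(k, app(unit, unit)); substituting into the one remaining equation that mentions Y1 gives: T = f(h(k, app(unit, unit)), k).
Bind T := f(h(k, app(unit, unit)), k); no other remaining equation mentions T.
Decompose f/2: app(k, L) = app(k, f(false, unit)),  f(f(k, app(h(k, k), k)), h(k, k)) = S.
Decompose app/2: k = k,  L = f(false, unit).
Delete trivial equation k = k.
Bind L := f(false, unit); no other remaining equation mentions L.
Bind S := f(f(k, app(h(k, k), k)), h(k, k)). Substituting into the earlier binding gives P := h(f(f(k, app(h(k, k), k)), h(k, k)), unit).
MGU = { Y2 -> h(k, k), N -> app(unit, unit), W -> app(h(k, k), k), Y -> f(k, app(h(k, k), k)), P -> h(f(f(k, app(h(k, k), k)), h(k, k)), unit), X1 -> unit, Y1 -> h(k, app(unit, unit)), T -> f(h(k, app(unit, unit)), k), L -> f(false, unit), S -> f(f(k, app(h(k, k), k)), h(k, k)) }, so Y -> f(k, app(h(k, k), k)).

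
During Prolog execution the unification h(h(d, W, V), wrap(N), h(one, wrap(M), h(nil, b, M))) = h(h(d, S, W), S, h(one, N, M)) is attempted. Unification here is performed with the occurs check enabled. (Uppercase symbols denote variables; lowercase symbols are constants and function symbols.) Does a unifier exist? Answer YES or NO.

Decompose h/3: h(d, W, V) = h(d, S, W),  wrap(N) = S,  h(one, wrap(M), h(nil, b, M)) = h(one, N, M).
Decompose h/3: d = d,  W = S,  V = W.
Delete trivial equation d = d.
Bind W := S; substituting into the one remaining equation that mentions W gives: V = S.
Bind V := S; no other remaining equation mentions V.
Bind S := wrap(N); no other remaining equation mentions S. Substituting into the earlier bindings gives W := wrap(N), V := wrap(N).
Decompose h/3: one = one,  wrap(M) = N,  h(nil, b, M) = M.
Delete trivial equation one = one.
Bind N := wrap(M); no other remaining equation mentions N. Substituting into the earlier bindings gives W := wrap(wrap(M)), V := wrap(wrap(M)), S := wrap(wrap(M)).
Occurs check fails: M occurs in h(nil, b, M); the equation M = h(nil, b, M) has no finite solution.

NO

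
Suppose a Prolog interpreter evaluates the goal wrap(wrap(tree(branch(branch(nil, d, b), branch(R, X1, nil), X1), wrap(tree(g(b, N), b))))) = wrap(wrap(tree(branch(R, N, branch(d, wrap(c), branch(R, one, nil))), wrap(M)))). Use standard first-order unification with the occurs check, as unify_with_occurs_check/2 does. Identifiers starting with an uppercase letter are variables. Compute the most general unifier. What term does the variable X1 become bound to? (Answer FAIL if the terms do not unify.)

Decompose wrap/1: wrap(tree(branch(branch(nil, d, b), branch(R, X1, nil), X1), wrap(tree(g(b, N), b)))) = wrap(tree(branch(R, N, branch(d, wrap(c), branch(R, one, nil))), wrap(M))).
Decompose wrap/1: tree(branch(branch(nil, d, b), branch(R, X1, nil), X1), wrap(tree(g(b, N), b))) = tree(branch(R, N, branch(d, wrap(c), branch(R, one, nil))), wrap(M)).
Decompose tree/2: branch(branch(nil, d, b), branch(R, X1, nil), X1) = branch(R, N, branch(d, wrap(c), branch(R, one, nil))),  wrap(tree(g(b, N), b)) = wrap(M).
Decompose branch/3: branch(nil, d, b) = R,  branch(R, X1, nil) = N,  X1 = branch(d, wrap(c), branch(R, one, nil)).
Bind R := branch(nil, d, b); substituting into the 2 remaining equations that mention R gives: branch(branch(nil, d, b), X1, nil) = N,  X1 = branch(d, wrap(c), branch(branch(nil, d, b), one, nil)).
Bind N := branch(branch(nil, d, b), X1, nil); substituting into the one remaining equation that mentions N gives: wrap(tree(g(b, branch(branch(nil, d, b), X1, nil)), b)) = wrap(M).
Bind X1 := branch(d, wrap(c), branch(branch(nil, d, b), one, nil)); substituting into the remaining equation gives: wrap(tree(g(b, branch(branch(nil, d, b), branch(d, wrap(c), branch(branch(nil, d, b), one, nil)), nil)), b)) = wrap(M). Substituting into the earlier binding gives N := branch(branch(nil, d, b), branch(d, wrap(c), branch(branch(nil, d, b), one, nil)), nil).
Decompose wrap/1: tree(g(b, branch(branch(nil, d, b), branch(d, wrap(c), branch(branch(nil, d, b), one, nil)), nil)), b) = M.
Bind M := tree(g(b, branch(branch(nil, d, b), branch(d, wrap(c), branch(branch(nil, d, b), one, nil)), nil)), b).
MGU = { R = branch(nil, d, b), N = branch(branch(nil, d, b), branch(d, wrap(c), branch(branch(nil, d, b), one, nil)), nil), X1 = branch(d, wrap(c), branch(branch(nil, d, b), one, nil)), M = tree(g(b, branch(branch(nil, d, b), branch(d, wrap(c), branch(branch(nil, d, b), one, nil)), nil)), b) }, so X1 = branch(d, wrap(c), branch(branch(nil, d, b), one, nil)).

branch(d, wrap(c), branch(branch(nil, d, b), one, nil))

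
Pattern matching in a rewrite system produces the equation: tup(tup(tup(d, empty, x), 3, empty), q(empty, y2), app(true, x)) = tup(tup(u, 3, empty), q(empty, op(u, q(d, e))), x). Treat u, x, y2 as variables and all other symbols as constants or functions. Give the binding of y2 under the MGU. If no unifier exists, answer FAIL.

Decompose tup/3: tup(tup(d, empty, x), 3, empty) = tup(u, 3, empty),  q(empty, y2) = q(empty, op(u, q(d, e))),  app(true, x) = x.
Decompose tup/3: tup(d, empty, x) = u,  3 = 3,  empty = empty.
Bind u := tup(d, empty, x); substituting into the one remaining equation that mentions u gives: q(empty, y2) = q(empty, op(tup(d, empty, x), q(d, e))).
Delete trivial equation 3 = 3.
Delete trivial equation empty = empty.
Decompose q/2: empty = empty,  y2 = op(tup(d, empty, x), q(d, e)).
Delete trivial equation empty = empty.
Bind y2 := op(tup(d, empty, x), q(d, e)); no other remaining equation mentions y2.
Occurs check fails: x occurs in app(true, x); the equation x = app(true, x) has no finite solution.

FAIL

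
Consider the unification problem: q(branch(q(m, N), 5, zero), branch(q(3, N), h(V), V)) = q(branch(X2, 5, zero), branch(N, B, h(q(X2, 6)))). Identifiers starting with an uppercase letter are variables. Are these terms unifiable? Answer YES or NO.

Decompose q/2: branch(q(m, N), 5, zero) = branch(X2, 5, zero),  branch(q(3, N), h(V), V) = branch(N, B, h(q(X2, 6))).
Decompose branch/3: q(m, N) = X2,  5 = 5,  zero = zero.
Bind X2 := q(m, N); substituting into the one remaining equation that mentions X2 gives: branch(q(3, N), h(V), V) = branch(N, B, h(q(q(m, N), 6))).
Delete trivial equation 5 = 5.
Delete trivial equation zero = zero.
Decompose branch/3: q(3, N) = N,  h(V) = B,  V = h(q(q(m, N), 6)).
Occurs check fails: N occurs in q(3, N); the equation N = q(3, N) has no finite solution.

NO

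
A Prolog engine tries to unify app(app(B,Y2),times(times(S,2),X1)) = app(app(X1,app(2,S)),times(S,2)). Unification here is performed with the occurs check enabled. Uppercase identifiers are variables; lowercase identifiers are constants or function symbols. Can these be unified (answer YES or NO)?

Decompose app/2: app(B,Y2) = app(X1,app(2,S)),  times(times(S,2),X1) = times(S,2).
Decompose app/2: B = X1,  Y2 = app(2,S).
Bind B := X1; no other remaining equation mentions B.
Bind Y2 := app(2,S); no other remaining equation mentions Y2.
Decompose times/2: times(S,2) = S,  X1 = 2.
Occurs check fails: S occurs in times(S,2); the equation S = times(S,2) has no finite solution.

NO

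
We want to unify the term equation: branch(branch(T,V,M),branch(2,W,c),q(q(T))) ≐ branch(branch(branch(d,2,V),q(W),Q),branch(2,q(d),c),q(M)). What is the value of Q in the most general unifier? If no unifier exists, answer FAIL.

Decompose branch/3: branch(T,V,M) ≐ branch(branch(d,2,V),q(W),Q),  branch(2,W,c) ≐ branch(2,q(d),c),  q(q(T)) ≐ q(M).
Decompose branch/3: T ≐ branch(d,2,V),  V ≐ q(W),  M ≐ Q.
Bind T := branch(d,2,V); substituting into the one remaining equation that mentions T gives: q(q(branch(d,2,V))) ≐ q(M).
Bind V := q(W); substituting into the one remaining equation that mentions V gives: q(q(branch(d,2,q(W)))) ≐ q(M). Substituting into the earlier binding gives T := branch(d,2,q(W)).
Bind M := Q; substituting into the one remaining equation that mentions M gives: q(q(branch(d,2,q(W)))) ≐ q(Q).
Decompose branch/3: 2 ≐ 2,  W ≐ q(d),  c ≐ c.
Delete trivial equation 2 ≐ 2.
Bind W := q(d); substituting into the one remaining equation that mentions W gives: q(q(branch(d,2,q(q(d))))) ≐ q(Q). Substituting into the earlier bindings gives T := branch(d,2,q(q(d))), V := q(q(d)).
Delete trivial equation c ≐ c.
Decompose q/1: q(branch(d,2,q(q(d)))) ≐ Q.
Bind Q := q(branch(d,2,q(q(d)))). Substituting into the earlier binding gives M := q(branch(d,2,q(q(d)))).
MGU = { T -> branch(d,2,q(q(d))), V -> q(q(d)), M -> q(branch(d,2,q(q(d)))), W -> q(d), Q -> q(branch(d,2,q(q(d)))) }, so Q -> q(branch(d,2,q(q(d)))).

q(branch(d,2,q(q(d))))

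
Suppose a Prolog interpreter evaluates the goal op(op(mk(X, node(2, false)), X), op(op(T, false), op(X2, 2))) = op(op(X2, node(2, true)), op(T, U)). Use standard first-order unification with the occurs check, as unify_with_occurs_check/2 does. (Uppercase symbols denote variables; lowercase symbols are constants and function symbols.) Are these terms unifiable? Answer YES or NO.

NO

Decompose op/2: op(mk(X, node(2, false)), X) = op(X2, node(2, true)),  op(op(T, false), op(X2, 2)) = op(T, U).
Decompose op/2: mk(X, node(2, false)) = X2,  X = node(2, true).
Bind X2 := mk(X, node(2, false)); substituting into the one remaining equation that mentions X2 gives: op(op(T, false), op(mk(X, node(2, false)), 2)) = op(T, U).
Bind X := node(2, true); substituting into the remaining equation gives: op(op(T, false), op(mk(node(2, true), node(2, false)), 2)) = op(T, U). Substituting into the earlier binding gives X2 := mk(node(2, true), node(2, false)).
Decompose op/2: op(T, false) = T,  op(mk(node(2, true), node(2, false)), 2) = U.
Occurs check fails: T occurs in op(T, false); the equation T = op(T, false) has no finite solution.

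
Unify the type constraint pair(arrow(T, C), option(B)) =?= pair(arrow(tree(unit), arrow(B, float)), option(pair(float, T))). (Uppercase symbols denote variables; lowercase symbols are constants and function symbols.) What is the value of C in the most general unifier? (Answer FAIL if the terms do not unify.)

arrow(pair(float, tree(unit)), float)

Decompose pair/2: arrow(T, C) =?= arrow(tree(unit), arrow(B, float)),  option(B) =?= option(pair(float, T)).
Decompose arrow/2: T =?= tree(unit),  C =?= arrow(B, float).
Bind T := tree(unit); substituting into the one remaining equation that mentions T gives: option(B) =?= option(pair(float, tree(unit))).
Bind C := arrow(B, float); no other remaining equation mentions C.
Decompose option/1: B =?= pair(float, tree(unit)).
Bind B := pair(float, tree(unit)). Substituting into the earlier binding gives C := arrow(pair(float, tree(unit)), float).
MGU = { T := tree(unit), C := arrow(pair(float, tree(unit)), float), B := pair(float, tree(unit)) }, so C := arrow(pair(float, tree(unit)), float).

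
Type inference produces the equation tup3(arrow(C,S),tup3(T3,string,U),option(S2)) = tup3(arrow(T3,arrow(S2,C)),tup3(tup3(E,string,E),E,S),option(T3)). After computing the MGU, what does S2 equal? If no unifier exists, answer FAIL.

Decompose tup3/3: arrow(C,S) = arrow(T3,arrow(S2,C)),  tup3(T3,string,U) = tup3(tup3(E,string,E),E,S),  option(S2) = option(T3).
Decompose arrow/2: C = T3,  S = arrow(S2,C).
Bind C := T3; substituting into the one remaining equation that mentions C gives: S = arrow(S2,T3).
Bind S := arrow(S2,T3); substituting into the one remaining equation that mentions S gives: tup3(T3,string,U) = tup3(tup3(E,string,E),E,arrow(S2,T3)).
Decompose tup3/3: T3 = tup3(E,string,E),  string = E,  U = arrow(S2,T3).
Bind T3 := tup3(E,string,E); substituting into the 2 remaining equations that mention T3 gives: U = arrow(S2,tup3(E,string,E)),  option(S2) = option(tup3(E,string,E)). Substituting into the earlier bindings gives C := tup3(E,string,E), S := arrow(S2,tup3(E,string,E)).
Bind E := string; substituting into the remaining equations gives: U = arrow(S2,tup3(string,string,string)),  option(S2) = option(tup3(string,string,string)). Substituting into the earlier bindings gives C := tup3(string,string,string), S := arrow(S2,tup3(string,string,string)), T3 := tup3(string,string,string).
Bind U := arrow(S2,tup3(string,string,string)); no other remaining equation mentions U.
Decompose option/1: S2 = tup3(string,string,string).
Bind S2 := tup3(string,string,string). Substituting into the earlier bindings gives S := arrow(tup3(string,string,string),tup3(string,string,string)), U := arrow(tup3(string,string,string),tup3(string,string,string)).
MGU = { C -> tup3(string,string,string), S -> arrow(tup3(string,string,string),tup3(string,string,string)), T3 -> tup3(string,string,string), E -> string, U -> arrow(tup3(string,string,string),tup3(string,string,string)), S2 -> tup3(string,string,string) }, so S2 -> tup3(string,string,string).

tup3(string,string,string)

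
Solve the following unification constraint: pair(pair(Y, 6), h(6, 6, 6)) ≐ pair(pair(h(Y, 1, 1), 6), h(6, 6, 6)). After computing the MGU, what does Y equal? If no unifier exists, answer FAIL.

FAIL

Decompose pair/2: pair(Y, 6) ≐ pair(h(Y, 1, 1), 6),  h(6, 6, 6) ≐ h(6, 6, 6).
Decompose pair/2: Y ≐ h(Y, 1, 1),  6 ≐ 6.
Occurs check fails: Y occurs in h(Y, 1, 1); the equation Y ≐ h(Y, 1, 1) has no finite solution.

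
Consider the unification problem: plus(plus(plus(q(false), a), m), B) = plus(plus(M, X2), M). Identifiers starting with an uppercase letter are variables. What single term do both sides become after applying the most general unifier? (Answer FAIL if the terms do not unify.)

Decompose plus/2: plus(plus(q(false), a), m) = plus(M, X2),  B = M.
Decompose plus/2: plus(q(false), a) = M,  m = X2.
Bind M := plus(q(false), a); substituting into the one remaining equation that mentions M gives: B = plus(q(false), a).
Bind X2 := m; no other remaining equation mentions X2.
Bind B := plus(q(false), a).
Applying the MGU to either side gives plus(plus(plus(q(false), a), m), plus(q(false), a)).

plus(plus(plus(q(false), a), m), plus(q(false), a))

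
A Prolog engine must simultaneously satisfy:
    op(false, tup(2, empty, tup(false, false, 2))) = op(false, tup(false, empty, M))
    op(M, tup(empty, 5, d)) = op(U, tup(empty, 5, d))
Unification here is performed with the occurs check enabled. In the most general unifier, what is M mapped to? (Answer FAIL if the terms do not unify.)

FAIL

Decompose op/2: false = false,  tup(2, empty, tup(false, false, 2)) = tup(false, empty, M).
Delete trivial equation false = false.
Decompose tup/3: 2 = false,  empty = empty,  tup(false, false, 2) = M.
Clash: constants 2 and false differ; no unifier exists.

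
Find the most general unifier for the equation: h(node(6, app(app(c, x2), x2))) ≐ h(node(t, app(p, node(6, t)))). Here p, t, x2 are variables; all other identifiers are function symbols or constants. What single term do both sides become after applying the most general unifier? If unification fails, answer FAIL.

Decompose h/1: node(6, app(app(c, x2), x2)) ≐ node(t, app(p, node(6, t))).
Decompose node/2: 6 ≐ t,  app(app(c, x2), x2) ≐ app(p, node(6, t)).
Bind t := 6; substituting into the remaining equation gives: app(app(c, x2), x2) ≐ app(p, node(6, 6)).
Decompose app/2: app(c, x2) ≐ p,  x2 ≐ node(6, 6).
Bind p := app(c, x2); no other remaining equation mentions p.
Bind x2 := node(6, 6). Substituting into the earlier binding gives p := app(c, node(6, 6)).
Applying the MGU to either side gives h(node(6, app(app(c, node(6, 6)), node(6, 6)))).

h(node(6, app(app(c, node(6, 6)), node(6, 6))))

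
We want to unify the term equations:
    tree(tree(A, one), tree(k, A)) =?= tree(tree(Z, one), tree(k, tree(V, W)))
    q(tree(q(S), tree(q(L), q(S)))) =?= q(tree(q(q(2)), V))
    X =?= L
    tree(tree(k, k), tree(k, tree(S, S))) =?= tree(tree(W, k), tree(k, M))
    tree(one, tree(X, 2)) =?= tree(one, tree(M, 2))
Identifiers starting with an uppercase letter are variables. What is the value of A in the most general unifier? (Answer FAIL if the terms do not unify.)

tree(tree(q(tree(q(2), q(2))), q(q(2))), k)

Decompose tree/2: tree(A, one) =?= tree(Z, one),  tree(k, A) =?= tree(k, tree(V, W)).
Decompose tree/2: A =?= Z,  one =?= one.
Bind A := Z; substituting into the one remaining equation that mentions A gives: tree(k, Z) =?= tree(k, tree(V, W)).
Delete trivial equation one =?= one.
Decompose tree/2: k =?= k,  Z =?= tree(V, W).
Delete trivial equation k =?= k.
Bind Z := tree(V, W); no other remaining equation mentions Z. Substituting into the earlier binding gives A := tree(V, W).
Decompose q/1: tree(q(S), tree(q(L), q(S))) =?= tree(q(q(2)), V).
Decompose tree/2: q(S) =?= q(q(2)),  tree(q(L), q(S)) =?= V.
Decompose q/1: S =?= q(2).
Bind S := q(2); substituting into the 2 remaining equations that mention S gives: tree(q(L), q(q(2))) =?= V,  tree(tree(k, k), tree(k, tree(q(2), q(2)))) =?= tree(tree(W, k), tree(k, M)).
Bind V := tree(q(L), q(q(2))); no other remaining equation mentions V. Substituting into the earlier bindings gives A := tree(tree(q(L), q(q(2))), W), Z := tree(tree(q(L), q(q(2))), W).
Bind X := L; substituting into the one remaining equation that mentions X gives: tree(one, tree(L, 2)) =?= tree(one, tree(M, 2)).
Decompose tree/2: tree(k, k) =?= tree(W, k),  tree(k, tree(q(2), q(2))) =?= tree(k, M).
Decompose tree/2: k =?= W,  k =?= k.
Bind W := k; no other remaining equation mentions W. Substituting into the earlier bindings gives A := tree(tree(q(L), q(q(2))), k), Z := tree(tree(q(L), q(q(2))), k).
Delete trivial equation k =?= k.
Decompose tree/2: k =?= k,  tree(q(2), q(2)) =?= M.
Delete trivial equation k =?= k.
Bind M := tree(q(2), q(2)); substituting into the remaining equation gives: tree(one, tree(L, 2)) =?= tree(one, tree(tree(q(2), q(2)), 2)).
Decompose tree/2: one =?= one,  tree(L, 2) =?= tree(tree(q(2), q(2)), 2).
Delete trivial equation one =?= one.
Decompose tree/2: L =?= tree(q(2), q(2)),  2 =?= 2.
Bind L := tree(q(2), q(2)); no other remaining equation mentions L. Substituting into the earlier bindings gives A := tree(tree(q(tree(q(2), q(2))), q(q(2))), k), Z := tree(tree(q(tree(q(2), q(2))), q(q(2))), k), V := tree(q(tree(q(2), q(2))), q(q(2))), X := tree(q(2), q(2)).
Delete trivial equation 2 =?= 2.
MGU = { A := tree(tree(q(tree(q(2), q(2))), q(q(2))), k), Z := tree(tree(q(tree(q(2), q(2))), q(q(2))), k), S := q(2), V := tree(q(tree(q(2), q(2))), q(q(2))), X := tree(q(2), q(2)), W := k, M := tree(q(2), q(2)), L := tree(q(2), q(2)) }, so A := tree(tree(q(tree(q(2), q(2))), q(q(2))), k).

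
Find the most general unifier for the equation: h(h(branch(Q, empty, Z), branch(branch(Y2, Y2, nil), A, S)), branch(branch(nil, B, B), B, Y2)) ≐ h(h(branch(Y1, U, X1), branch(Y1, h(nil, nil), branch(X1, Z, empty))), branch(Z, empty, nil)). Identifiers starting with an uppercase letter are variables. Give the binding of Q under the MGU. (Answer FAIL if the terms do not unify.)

Decompose h/2: h(branch(Q, empty, Z), branch(branch(Y2, Y2, nil), A, S)) ≐ h(branch(Y1, U, X1), branch(Y1, h(nil, nil), branch(X1, Z, empty))),  branch(branch(nil, B, B), B, Y2) ≐ branch(Z, empty, nil).
Decompose h/2: branch(Q, empty, Z) ≐ branch(Y1, U, X1),  branch(branch(Y2, Y2, nil), A, S) ≐ branch(Y1, h(nil, nil), branch(X1, Z, empty)).
Decompose branch/3: Q ≐ Y1,  empty ≐ U,  Z ≐ X1.
Bind Q := Y1; no other remaining equation mentions Q.
Bind U := empty; no other remaining equation mentions U.
Bind Z := X1; substituting into the remaining equations gives: branch(branch(Y2, Y2, nil), A, S) ≐ branch(Y1, h(nil, nil), branch(X1, X1, empty)),  branch(branch(nil, B, B), B, Y2) ≐ branch(X1, empty, nil).
Decompose branch/3: branch(Y2, Y2, nil) ≐ Y1,  A ≐ h(nil, nil),  S ≐ branch(X1, X1, empty).
Bind Y1 := branch(Y2, Y2, nil); no other remaining equation mentions Y1. Substituting into the earlier binding gives Q := branch(Y2, Y2, nil).
Bind A := h(nil, nil); no other remaining equation mentions A.
Bind S := branch(X1, X1, empty); no other remaining equation mentions S.
Decompose branch/3: branch(nil, B, B) ≐ X1,  B ≐ empty,  Y2 ≐ nil.
Bind X1 := branch(nil, B, B); no other remaining equation mentions X1. Substituting into the earlier bindings gives Z := branch(nil, B, B), S := branch(branch(nil, B, B), branch(nil, B, B), empty).
Bind B := empty; no other remaining equation mentions B. Substituting into the earlier bindings gives Z := branch(nil, empty, empty), S := branch(branch(nil, empty, empty), branch(nil, empty, empty), empty), X1 := branch(nil, empty, empty).
Bind Y2 := nil. Substituting into the earlier bindings gives Q := branch(nil, nil, nil), Y1 := branch(nil, nil, nil).
MGU = { Q := branch(nil, nil, nil), U := empty, Z := branch(nil, empty, empty), Y1 := branch(nil, nil, nil), A := h(nil, nil), S := branch(branch(nil, empty, empty), branch(nil, empty, empty), empty), X1 := branch(nil, empty, empty), B := empty, Y2 := nil }, so Q := branch(nil, nil, nil).

branch(nil, nil, nil)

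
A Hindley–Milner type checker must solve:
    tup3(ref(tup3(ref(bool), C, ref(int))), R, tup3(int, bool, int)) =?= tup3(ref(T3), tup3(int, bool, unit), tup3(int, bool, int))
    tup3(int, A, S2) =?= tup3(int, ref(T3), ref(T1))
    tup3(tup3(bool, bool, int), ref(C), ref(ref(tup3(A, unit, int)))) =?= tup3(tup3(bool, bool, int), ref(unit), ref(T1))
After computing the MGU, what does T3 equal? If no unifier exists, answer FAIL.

tup3(ref(bool), unit, ref(int))

Decompose tup3/3: ref(tup3(ref(bool), C, ref(int))) =?= ref(T3),  R =?= tup3(int, bool, unit),  tup3(int, bool, int) =?= tup3(int, bool, int).
Decompose ref/1: tup3(ref(bool), C, ref(int)) =?= T3.
Bind T3 := tup3(ref(bool), C, ref(int)); substituting into the one remaining equation that mentions T3 gives: tup3(int, A, S2) =?= tup3(int, ref(tup3(ref(bool), C, ref(int))), ref(T1)).
Bind R := tup3(int, bool, unit); no other remaining equation mentions R.
Delete trivial equation tup3(int, bool, int) =?= tup3(int, bool, int).
Decompose tup3/3: int =?= int,  A =?= ref(tup3(ref(bool), C, ref(int))),  S2 =?= ref(T1).
Delete trivial equation int =?= int.
Bind A := ref(tup3(ref(bool), C, ref(int))); substituting into the one remaining equation that mentions A gives: tup3(tup3(bool, bool, int), ref(C), ref(ref(tup3(ref(tup3(ref(bool), C, ref(int))), unit, int)))) =?= tup3(tup3(bool, bool, int), ref(unit), ref(T1)).
Bind S2 := ref(T1); no other remaining equation mentions S2.
Decompose tup3/3: tup3(bool, bool, int) =?= tup3(bool, bool, int),  ref(C) =?= ref(unit),  ref(ref(tup3(ref(tup3(ref(bool), C, ref(int))), unit, int))) =?= ref(T1).
Delete trivial equation tup3(bool, bool, int) =?= tup3(bool, bool, int).
Decompose ref/1: C =?= unit.
Bind C := unit; substituting into the remaining equation gives: ref(ref(tup3(ref(tup3(ref(bool), unit, ref(int))), unit, int))) =?= ref(T1). Substituting into the earlier bindings gives T3 := tup3(ref(bool), unit, ref(int)), A := ref(tup3(ref(bool), unit, ref(int))).
Decompose ref/1: ref(tup3(ref(tup3(ref(bool), unit, ref(int))), unit, int)) =?= T1.
Bind T1 := ref(tup3(ref(tup3(ref(bool), unit, ref(int))), unit, int)). Substituting into the earlier binding gives S2 := ref(ref(tup3(ref(tup3(ref(bool), unit, ref(int))), unit, int))).
MGU = { T3 := tup3(ref(bool), unit, ref(int)), R := tup3(int, bool, unit), A := ref(tup3(ref(bool), unit, ref(int))), S2 := ref(ref(tup3(ref(tup3(ref(bool), unit, ref(int))), unit, int))), C := unit, T1 := ref(tup3(ref(tup3(ref(bool), unit, ref(int))), unit, int)) }, so T3 := tup3(ref(bool), unit, ref(int)).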